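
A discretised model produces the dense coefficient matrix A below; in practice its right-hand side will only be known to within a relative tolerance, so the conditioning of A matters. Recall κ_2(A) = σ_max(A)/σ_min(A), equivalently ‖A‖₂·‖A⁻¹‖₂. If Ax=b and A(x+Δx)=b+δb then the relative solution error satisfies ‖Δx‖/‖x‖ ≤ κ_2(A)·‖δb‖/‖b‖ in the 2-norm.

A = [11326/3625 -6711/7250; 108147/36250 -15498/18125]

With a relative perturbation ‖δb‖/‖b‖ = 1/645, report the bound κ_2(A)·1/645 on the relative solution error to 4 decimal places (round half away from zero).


0.3488

AᵀA = [29160049/1562500 -2126208/390625; -2126208/390625 2481201/1562500]; tr = 25313/1250, det = 81/10000
eigenvalues of AᵀA: λ = (tr ± √(tr²−4·det))/2 = 81/4, 1/2500
σ_max=√(81/4)=(9/2), σ_min=√(1/2500)=(1/50) → κ = 225.0000
bound on ‖Δx‖/‖x‖: κ·ε = 225.0000·1/645 = 0.3488


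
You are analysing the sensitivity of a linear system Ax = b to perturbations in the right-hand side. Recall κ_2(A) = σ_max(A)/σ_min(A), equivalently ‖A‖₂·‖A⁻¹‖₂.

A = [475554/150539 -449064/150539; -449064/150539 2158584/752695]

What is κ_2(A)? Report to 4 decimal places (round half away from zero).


AᵀA = [17541108/929189 -83525904/4645945; -83525904/4645945 397759104/23229725]; tr = 28837476/801025, det = 20736/801025
char-poly roots: 36 and 576/801025
σ_max=√36=6, σ_min=√(576/801025)=(24/895) → κ = 223.7500

223.7500


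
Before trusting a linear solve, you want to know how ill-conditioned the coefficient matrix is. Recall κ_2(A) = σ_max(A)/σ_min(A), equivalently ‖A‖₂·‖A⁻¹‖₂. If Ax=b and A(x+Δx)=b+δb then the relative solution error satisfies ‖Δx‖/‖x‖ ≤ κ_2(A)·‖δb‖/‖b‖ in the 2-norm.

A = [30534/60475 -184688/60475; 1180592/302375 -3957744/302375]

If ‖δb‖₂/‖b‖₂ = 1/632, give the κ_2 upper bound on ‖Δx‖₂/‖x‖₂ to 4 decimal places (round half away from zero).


0.0583

M = AᵀA = [843013444/54390625 -2863451808/54390625; -2863451808/54390625 9825389056/54390625]. tr(M)=17069444/87025, det(M)=2458624/87025
λ_max, λ_min = (17069444/87025 ± √290510071454736/7573350625)/2 = 196, 12544/87025
so κ_2 = √(196 / (12544/87025)) = 36.8750
worst-case relative error ≤ 36.8750 × 1/632 = 0.0583


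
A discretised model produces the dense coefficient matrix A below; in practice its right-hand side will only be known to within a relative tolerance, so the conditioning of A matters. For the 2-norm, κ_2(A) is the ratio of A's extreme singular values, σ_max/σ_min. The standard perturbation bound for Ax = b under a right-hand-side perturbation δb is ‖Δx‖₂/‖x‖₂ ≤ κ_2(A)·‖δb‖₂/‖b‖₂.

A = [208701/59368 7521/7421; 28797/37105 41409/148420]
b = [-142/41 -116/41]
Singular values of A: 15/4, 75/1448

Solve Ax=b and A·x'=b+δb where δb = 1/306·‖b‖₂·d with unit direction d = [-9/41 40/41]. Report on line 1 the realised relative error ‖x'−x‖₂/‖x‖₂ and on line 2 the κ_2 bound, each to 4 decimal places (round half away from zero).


0.0073
0.2366

from the listed singular values, σ₁ = 15/4, σ_n = 75/1448
condition number: (15/4) ÷ (75/1448) = 72.4000
perturbation bound = 72.4000·1/306 = 0.2366
solve Ax = b  →  x = [9.7877 -37.3675]
‖b‖ = 4.4721, ‖x‖ = 38.6281
re-solving with b+δb shifts x by Δx of norm 0.2822
relative error = 0.0073
realised/bound (from unrounded values) ≈ 0.0309


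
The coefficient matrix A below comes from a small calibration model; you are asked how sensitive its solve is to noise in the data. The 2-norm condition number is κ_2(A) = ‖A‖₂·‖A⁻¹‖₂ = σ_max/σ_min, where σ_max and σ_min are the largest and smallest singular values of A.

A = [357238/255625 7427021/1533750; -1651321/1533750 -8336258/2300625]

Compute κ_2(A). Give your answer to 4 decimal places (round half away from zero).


AᵀA = [292845785449/94095562500 752895300976/70571671875; 752895300976/70571671875 30976742327209/846860062500]; tr = 26889883517/677488050, det = 60025/2676496
eigenvalues of AᵀA: λ = (tr ± √(tr²−4·det))/2 = 3969/100, 30625/54199044
so κ_2 = √((3969/100) / (30625/54199044)) = 265.0320

265.0320


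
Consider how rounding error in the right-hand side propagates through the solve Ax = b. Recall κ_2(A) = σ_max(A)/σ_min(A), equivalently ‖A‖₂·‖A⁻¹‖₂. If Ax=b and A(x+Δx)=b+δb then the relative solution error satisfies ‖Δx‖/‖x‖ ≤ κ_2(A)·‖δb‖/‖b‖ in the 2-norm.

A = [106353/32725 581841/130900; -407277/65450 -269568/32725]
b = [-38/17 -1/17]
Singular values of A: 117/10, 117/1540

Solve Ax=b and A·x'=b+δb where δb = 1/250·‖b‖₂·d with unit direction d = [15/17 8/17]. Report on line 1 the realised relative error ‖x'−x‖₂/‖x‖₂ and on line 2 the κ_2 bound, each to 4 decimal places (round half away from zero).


σ_max = 117/10, σ_min = 117/1540
κ = σ_max/σ_min = (117/10)/(117/1540) = 154.0000
worst-case relative error ≤ 154.0000 × 1/250 = 0.6160
solve Ax = b  →  x = [21.0085 -15.8632]
2-norm of b is 2.2361; of x, 26.3249
Δx = A⁻¹·δb where δb = 1/250·2.2361·d; ‖Δx‖ = 0.1177
relative error = 0.0045
so the bound overstates the realised error by a factor of ≈ 137.7425 (computed from the unrounded values)

0.0045
0.6160


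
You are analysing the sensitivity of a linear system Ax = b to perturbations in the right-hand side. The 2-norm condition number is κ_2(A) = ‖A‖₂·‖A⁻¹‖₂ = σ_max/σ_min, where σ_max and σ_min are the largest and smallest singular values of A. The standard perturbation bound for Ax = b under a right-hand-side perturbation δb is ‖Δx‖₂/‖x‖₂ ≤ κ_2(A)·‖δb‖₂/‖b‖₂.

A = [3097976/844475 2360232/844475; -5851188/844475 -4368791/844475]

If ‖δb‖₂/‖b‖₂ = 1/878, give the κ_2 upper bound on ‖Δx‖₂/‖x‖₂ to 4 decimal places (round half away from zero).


M = AᵀA = [30334848656/493521125 22750560252/493521125; 22750560252/493521125 17063688509/493521125]. tr(M)=9479707433/98704225, det(M)=368947264/2467605625
char-poly roots: 2401/25 and 153664/98704225
σ_max=√(2401/25)=(49/5), σ_min=√(153664/98704225)=(392/9935) → κ = 248.3750
perturbation bound = 248.3750·1/878 = 0.2829

0.2829


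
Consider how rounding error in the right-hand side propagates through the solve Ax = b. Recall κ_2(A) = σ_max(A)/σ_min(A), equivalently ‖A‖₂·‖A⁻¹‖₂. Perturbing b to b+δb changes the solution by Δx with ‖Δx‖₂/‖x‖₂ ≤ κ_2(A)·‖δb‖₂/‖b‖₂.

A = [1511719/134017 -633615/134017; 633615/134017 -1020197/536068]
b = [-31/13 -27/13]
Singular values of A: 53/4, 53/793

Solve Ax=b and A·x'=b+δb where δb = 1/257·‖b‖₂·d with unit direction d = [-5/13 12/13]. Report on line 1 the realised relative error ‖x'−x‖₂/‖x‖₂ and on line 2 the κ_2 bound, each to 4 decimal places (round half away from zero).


from the listed singular values, σ₁ = 53/4, σ_n = 53/793
κ = σ_max/σ_min = (53/4)/(53/793) = 198.2500
worst-case relative error ≤ 198.2500 × 1/257 = 0.7714
solve Ax = b  →  x = [-5.9637 -13.7242]
‖b‖ = 3.1623, ‖x‖ = 14.9640
δb = ε·‖b‖·d = [-0.0047 0.0114]; solving A·Δx = δb gives ‖Δx‖ = 0.1841
dividing the unrounded norms, ‖Δx‖/‖x‖ = 0.0123
so the bound overstates the realised error by a factor of ≈ 62.6993 (computed from the unrounded values)

0.0123
0.7714


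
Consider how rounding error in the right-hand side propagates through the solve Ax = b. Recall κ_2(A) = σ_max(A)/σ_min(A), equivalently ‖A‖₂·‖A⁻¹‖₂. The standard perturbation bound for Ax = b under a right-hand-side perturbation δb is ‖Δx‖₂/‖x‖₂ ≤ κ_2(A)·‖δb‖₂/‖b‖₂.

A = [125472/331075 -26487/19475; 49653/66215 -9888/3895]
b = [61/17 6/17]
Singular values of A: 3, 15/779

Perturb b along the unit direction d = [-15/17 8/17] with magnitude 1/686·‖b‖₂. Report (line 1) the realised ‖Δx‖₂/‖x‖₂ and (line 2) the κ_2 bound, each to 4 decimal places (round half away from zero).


0.0018
0.2271

σ_max = 3, σ_min = 15/779
condition number: 3 ÷ (15/779) = 155.8000
bound on ‖Δx‖/‖x‖: κ·ε = 155.8000·1/686 = 0.2271
solve Ax = b  →  x = [-149.3813 -44.2640]
2-norm of b is 3.6056; of x, 155.8014
δb = ε·‖b‖·d = [-0.0046 0.0025]; solving A·Δx = δb gives ‖Δx‖ = 0.2730
relative error = 0.0018
so the bound overstates the realised error by a factor of ≈ 129.6346 (computed from the unrounded values)


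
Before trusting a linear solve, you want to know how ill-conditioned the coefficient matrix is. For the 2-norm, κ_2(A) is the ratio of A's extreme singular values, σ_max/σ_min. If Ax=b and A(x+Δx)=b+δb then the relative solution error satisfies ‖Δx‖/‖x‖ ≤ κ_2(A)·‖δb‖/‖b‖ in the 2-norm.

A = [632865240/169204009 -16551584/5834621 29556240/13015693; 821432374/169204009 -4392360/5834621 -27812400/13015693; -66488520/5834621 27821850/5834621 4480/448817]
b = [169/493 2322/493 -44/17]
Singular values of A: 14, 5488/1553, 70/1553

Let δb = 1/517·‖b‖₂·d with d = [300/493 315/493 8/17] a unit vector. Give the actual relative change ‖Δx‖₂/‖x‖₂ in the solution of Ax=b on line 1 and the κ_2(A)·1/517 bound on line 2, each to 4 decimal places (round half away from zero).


largest singular value 14, smallest 70/1553
condition number: 14 ÷ (70/1553) = 310.6000
worst-case relative error ≤ 310.6000 × 1/517 = 0.6008
solve Ax = b  →  x = [15.4756 36.3985 20.1316]
‖b‖ = 5.3852, ‖x‖ = 44.3805
with δb = [0.0063 0.0067 0.0049], A·Δx = δb → ‖Δx‖ = 0.2311
dividing the unrounded norms, ‖Δx‖/‖x‖ = 0.0052
tightness: 0.0052 against a bound of 0.6008 (unrounded ratio ≈ 0.0087)

0.0052
0.6008


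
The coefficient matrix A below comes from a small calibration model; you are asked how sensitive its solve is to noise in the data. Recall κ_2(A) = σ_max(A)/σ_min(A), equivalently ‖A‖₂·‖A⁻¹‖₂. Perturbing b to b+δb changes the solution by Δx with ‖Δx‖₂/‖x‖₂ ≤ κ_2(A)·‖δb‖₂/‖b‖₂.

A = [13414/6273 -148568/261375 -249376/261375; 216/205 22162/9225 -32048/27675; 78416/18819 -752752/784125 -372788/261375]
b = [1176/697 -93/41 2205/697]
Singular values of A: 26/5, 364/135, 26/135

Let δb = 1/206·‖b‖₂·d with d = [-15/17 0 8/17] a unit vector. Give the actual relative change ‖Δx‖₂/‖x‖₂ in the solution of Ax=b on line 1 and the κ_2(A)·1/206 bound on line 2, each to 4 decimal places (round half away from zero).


0.0853
0.1311

σ_max = 26/5, σ_min = 26/135
condition number: (26/5) ÷ (26/135) = 27.0000
perturbation bound = 27.0000·1/206 = 0.1311
solve Ax = b  →  x = [0.5325 -1.1303 0.0985]
‖b‖ = 4.2426, ‖x‖ = 1.2533
with δb = [-0.0182 0.0000 0.0097], A·Δx = δb → ‖Δx‖ = 0.1069
relative error = 0.0853
so the bound overstates the realised error by a factor of ≈ 1.5361 (computed from the unrounded values)


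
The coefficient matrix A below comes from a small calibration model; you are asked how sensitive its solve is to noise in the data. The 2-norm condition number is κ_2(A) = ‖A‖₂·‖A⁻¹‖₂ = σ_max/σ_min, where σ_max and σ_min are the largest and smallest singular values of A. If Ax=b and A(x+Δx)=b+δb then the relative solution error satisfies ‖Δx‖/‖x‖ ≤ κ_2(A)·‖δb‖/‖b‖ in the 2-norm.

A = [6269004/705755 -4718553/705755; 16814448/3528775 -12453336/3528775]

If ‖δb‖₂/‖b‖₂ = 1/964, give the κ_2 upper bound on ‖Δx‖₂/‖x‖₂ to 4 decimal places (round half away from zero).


M = AᵀA = [4377979032336/43087380625 -3283431354252/43087380625; -3283431354252/43087380625 2462644075689/43087380625]. tr(M)=273624924321/1723495225, det(M)=448084224/1723495225
char-poly roots: 3969/25 and 112896/68939809
κ = σ_max/σ_min = (63/5)/(336/8303) = 311.3625
κ_2(A)·‖δb‖/‖b‖ = 0.3230

0.3230


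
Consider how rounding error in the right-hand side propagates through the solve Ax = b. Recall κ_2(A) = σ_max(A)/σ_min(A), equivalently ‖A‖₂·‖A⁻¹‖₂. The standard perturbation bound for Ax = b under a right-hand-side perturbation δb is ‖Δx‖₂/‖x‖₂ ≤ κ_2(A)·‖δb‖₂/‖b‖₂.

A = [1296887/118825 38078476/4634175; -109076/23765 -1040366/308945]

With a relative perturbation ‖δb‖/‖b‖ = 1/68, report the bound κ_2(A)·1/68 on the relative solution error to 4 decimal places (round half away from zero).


form AᵀA = [1979355235169/14119380625 4453415587724/42358141875; 4453415587724/42358141875 10020719838004/127074425625] with trace 1113396678181/5082977025 and determinant 187416100/203319081
eigenvalues of AᵀA: λ = (tr ± √(tr²−4·det))/2 = 5476/25, 855625/203319081
κ = σ_max/σ_min = (74/5)/(925/14259) = 228.1440
perturbation bound = 228.1440·1/68 = 3.3551

3.3551


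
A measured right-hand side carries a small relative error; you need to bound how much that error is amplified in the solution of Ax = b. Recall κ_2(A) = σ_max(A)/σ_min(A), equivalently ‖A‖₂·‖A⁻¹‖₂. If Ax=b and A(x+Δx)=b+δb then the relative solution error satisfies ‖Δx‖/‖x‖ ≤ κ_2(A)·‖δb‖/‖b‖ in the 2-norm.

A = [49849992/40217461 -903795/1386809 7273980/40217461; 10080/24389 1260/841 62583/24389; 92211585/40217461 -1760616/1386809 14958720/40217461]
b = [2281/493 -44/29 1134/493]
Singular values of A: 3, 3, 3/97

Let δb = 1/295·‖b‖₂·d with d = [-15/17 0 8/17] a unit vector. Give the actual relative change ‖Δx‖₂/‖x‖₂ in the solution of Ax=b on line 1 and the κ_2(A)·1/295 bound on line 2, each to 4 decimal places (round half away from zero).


σ_max = 3, σ_min = 3/97
κ = σ_max/σ_min = 3/(3/97) = 97.0000
κ_2(A)·‖δb‖/‖b‖ = 0.3288
solve Ax = b  →  x = [47.2842 69.3218 -48.6817]
‖b‖ = 5.3852, ‖x‖ = 97.0115
re-solving with b+δb shifts x by Δx of norm 0.5902
relative error = 0.0061
tightness: 0.0061 against a bound of 0.3288 (unrounded ratio ≈ 0.0185)

0.0061
0.3288


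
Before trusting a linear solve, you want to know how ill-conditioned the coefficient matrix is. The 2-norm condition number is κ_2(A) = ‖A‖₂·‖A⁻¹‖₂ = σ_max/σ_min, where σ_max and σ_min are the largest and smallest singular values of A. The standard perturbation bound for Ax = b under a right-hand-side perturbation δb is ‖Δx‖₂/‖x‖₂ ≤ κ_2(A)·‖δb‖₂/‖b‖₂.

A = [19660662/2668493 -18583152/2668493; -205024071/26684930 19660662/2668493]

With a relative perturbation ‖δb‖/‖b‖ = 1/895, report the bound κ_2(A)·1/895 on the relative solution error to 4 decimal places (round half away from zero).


AᵀA = [95944153052601/846712828900 -4568656162581/42335641445; -4568656162581/42335641445 870243957828/8467128289]; tr = 217560700161/1006792900, det = 152473104/251698225
eigenvalues of AᵀA: λ = (tr ± √(tr²−4·det))/2 = 21609/100, 28224/10067929
σ_max=√(21609/100)=(147/10), σ_min=√(28224/10067929)=(168/3173) → κ = 277.6375
κ_2(A)·‖δb‖/‖b‖ = 0.3102

0.3102


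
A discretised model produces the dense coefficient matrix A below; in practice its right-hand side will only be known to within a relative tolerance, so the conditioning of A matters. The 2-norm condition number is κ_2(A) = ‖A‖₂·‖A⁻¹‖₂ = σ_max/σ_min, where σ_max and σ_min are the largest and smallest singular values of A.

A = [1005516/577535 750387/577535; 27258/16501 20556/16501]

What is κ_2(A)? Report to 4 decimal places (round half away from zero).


398.3000

form AᵀA = [2284465716/396607225 1713332412/396607225; 1713332412/396607225 1285021809/396607225] with trace 142779501/15864289 and determinant 8100/15864289
λ_max, λ_min = (142779501/15864289 ± √20385471902845401/251675665475521)/2 = 9, 900/15864289
so κ_2 = √(9 / (900/15864289)) = 398.3000


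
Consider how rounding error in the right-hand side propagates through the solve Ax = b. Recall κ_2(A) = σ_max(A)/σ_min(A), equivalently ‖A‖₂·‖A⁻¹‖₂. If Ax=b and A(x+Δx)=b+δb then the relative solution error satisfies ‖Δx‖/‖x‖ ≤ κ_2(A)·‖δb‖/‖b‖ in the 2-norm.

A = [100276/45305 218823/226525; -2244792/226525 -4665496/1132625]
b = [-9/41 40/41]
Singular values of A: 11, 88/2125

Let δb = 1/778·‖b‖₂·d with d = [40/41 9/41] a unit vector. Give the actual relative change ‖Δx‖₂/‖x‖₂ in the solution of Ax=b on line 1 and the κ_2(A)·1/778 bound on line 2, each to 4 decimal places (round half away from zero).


0.3414
0.3414

σ_max = 11, σ_min = 88/2125
κ_2(A) = 11 / (88/2125) = 265.6250
worst-case relative error ≤ 265.6250 × 1/778 = 0.3414
solve Ax = b  →  x = [-0.0839 -0.0350]
‖b‖₂ = 1.0000 and ‖x‖₂ = 0.0909
δb = ε·‖b‖·d = [0.0013 0.0003]; solving A·Δx = δb gives ‖Δx‖ = 0.0310
relative error = 0.3414
realised/bound = 1 exactly: the bound is attained for this b and d


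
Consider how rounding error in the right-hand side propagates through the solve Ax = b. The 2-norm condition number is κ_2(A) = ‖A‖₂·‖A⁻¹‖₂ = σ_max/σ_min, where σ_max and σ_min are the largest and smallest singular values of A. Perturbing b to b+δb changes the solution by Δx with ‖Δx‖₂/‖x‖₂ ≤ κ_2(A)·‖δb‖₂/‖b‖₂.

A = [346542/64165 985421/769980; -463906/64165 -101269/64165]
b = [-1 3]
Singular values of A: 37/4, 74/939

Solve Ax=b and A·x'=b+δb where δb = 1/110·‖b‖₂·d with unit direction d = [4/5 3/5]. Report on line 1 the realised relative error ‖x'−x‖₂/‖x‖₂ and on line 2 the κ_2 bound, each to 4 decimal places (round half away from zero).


0.0287
1.0670

from the listed singular values, σ₁ = 37/4, σ_n = 74/939
κ = σ_max/σ_min = (37/4)/(74/939) = 117.3750
worst-case relative error ≤ 117.3750 × 1/110 = 1.0670
solve Ax = b  →  x = [-3.1018 12.3085]
‖b‖ = 3.1623, ‖x‖ = 12.6933
δb = ε·‖b‖·d = [0.0230 0.0172]; solving A·Δx = δb gives ‖Δx‖ = 0.3648
relative error = 0.0287
realised/bound (from unrounded values) ≈ 0.0269


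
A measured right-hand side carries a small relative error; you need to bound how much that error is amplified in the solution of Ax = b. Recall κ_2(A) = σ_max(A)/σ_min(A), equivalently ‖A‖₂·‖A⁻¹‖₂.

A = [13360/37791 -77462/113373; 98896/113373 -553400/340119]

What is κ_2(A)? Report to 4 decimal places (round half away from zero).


192.3750

M = AᵀA = [3963392/4473873 -22291360/13421619; -22291360/13421619 125393252/40264857]. tr(M)=9474340/2368521, det(M)=1024/2368521
λ_max, λ_min = (9474340/2368521 ± √89753416973584/5609891727441)/2 = 4, 256/2368521
κ = σ_max/σ_min = 2/(16/1539) = 192.3750


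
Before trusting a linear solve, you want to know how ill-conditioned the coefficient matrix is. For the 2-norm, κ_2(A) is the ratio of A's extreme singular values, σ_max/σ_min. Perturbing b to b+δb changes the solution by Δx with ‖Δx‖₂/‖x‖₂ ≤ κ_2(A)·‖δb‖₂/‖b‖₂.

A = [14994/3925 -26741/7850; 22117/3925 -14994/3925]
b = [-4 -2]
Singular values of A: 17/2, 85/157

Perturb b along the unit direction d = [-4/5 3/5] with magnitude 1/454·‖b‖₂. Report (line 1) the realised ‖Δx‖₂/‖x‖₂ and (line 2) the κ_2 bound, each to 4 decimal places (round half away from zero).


0.0049
0.0346

largest singular value 17/2, smallest 85/157
κ_2(A) = (17/2) / (85/157) = 15.7000
perturbation bound = 15.7000·1/454 = 0.0346
solve Ax = b  →  x = [1.8400 3.2376]
2-norm of b is 4.4721; of x, 3.7240
re-solving with b+δb shifts x by Δx of norm 0.0182
relative error = 0.0049
so the bound overstates the realised error by a factor of ≈ 7.0780 (computed from the unrounded values)


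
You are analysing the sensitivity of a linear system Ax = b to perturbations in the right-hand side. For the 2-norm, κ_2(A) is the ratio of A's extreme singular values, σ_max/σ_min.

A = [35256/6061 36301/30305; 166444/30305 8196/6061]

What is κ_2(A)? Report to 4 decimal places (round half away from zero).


52.2500

M = AᵀA = [69890896/1092025 628776/43681; 628776/43681 3563761/1092025]. tr(M)=73454657/1092025, det(M)=45212176/27300625
eigenvalues of AᵀA: λ = (tr ± √(tr²−4·det))/2 = 1681/25, 26896/1092025
κ = σ_max/σ_min = (41/5)/(164/1045) = 52.2500


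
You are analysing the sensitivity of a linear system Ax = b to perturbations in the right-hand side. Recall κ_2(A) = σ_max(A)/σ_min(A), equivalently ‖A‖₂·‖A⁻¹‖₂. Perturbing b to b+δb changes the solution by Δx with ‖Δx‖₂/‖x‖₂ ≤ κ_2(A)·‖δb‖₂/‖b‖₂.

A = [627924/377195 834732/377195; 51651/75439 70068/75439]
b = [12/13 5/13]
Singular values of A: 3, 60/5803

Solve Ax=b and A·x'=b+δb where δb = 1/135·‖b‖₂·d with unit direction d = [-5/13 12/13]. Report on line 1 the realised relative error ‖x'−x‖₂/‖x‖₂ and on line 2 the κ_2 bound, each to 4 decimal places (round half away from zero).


2.1493
2.1493

σ_max = 3, σ_min = 60/5803
κ_2(A) = 3 / (60/5803) = 290.1500
worst-case relative error ≤ 290.1500 × 1/135 = 2.1493
solve Ax = b  →  x = [0.2000 0.2667]
‖b‖₂ = 1.0000 and ‖x‖₂ = 0.3333
Δx = A⁻¹·δb where δb = 1/135·1.0000·d; ‖Δx‖ = 0.7164
dividing the unrounded norms, ‖Δx‖/‖x‖ = 2.1493
realised/bound = 1 exactly: the bound is attained for this b and d


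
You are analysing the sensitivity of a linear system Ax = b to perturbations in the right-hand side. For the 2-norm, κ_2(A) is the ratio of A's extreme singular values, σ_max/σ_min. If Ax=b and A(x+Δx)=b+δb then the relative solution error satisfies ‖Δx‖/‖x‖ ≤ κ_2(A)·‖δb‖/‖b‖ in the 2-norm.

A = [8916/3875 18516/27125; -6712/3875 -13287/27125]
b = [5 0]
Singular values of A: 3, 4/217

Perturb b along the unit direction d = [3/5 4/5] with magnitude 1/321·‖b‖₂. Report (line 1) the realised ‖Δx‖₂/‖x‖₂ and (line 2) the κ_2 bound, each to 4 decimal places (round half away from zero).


from the listed singular values, σ₁ = 3, σ_n = 4/217
κ = σ_max/σ_min = 3/(4/217) = 162.7500
κ_2(A)·‖δb‖/‖b‖ = 0.5070
solve Ax = b  →  x = [-44.2900 156.6133]
‖b‖₂ = 5.0000 and ‖x‖₂ = 162.7555
Δx = A⁻¹·δb where δb = 1/321·5.0000·d; ‖Δx‖ = 0.8450
realised ‖Δx‖/‖x‖ = 0.0052
realised/bound (from unrounded values) ≈ 0.0102

0.0052
0.5070


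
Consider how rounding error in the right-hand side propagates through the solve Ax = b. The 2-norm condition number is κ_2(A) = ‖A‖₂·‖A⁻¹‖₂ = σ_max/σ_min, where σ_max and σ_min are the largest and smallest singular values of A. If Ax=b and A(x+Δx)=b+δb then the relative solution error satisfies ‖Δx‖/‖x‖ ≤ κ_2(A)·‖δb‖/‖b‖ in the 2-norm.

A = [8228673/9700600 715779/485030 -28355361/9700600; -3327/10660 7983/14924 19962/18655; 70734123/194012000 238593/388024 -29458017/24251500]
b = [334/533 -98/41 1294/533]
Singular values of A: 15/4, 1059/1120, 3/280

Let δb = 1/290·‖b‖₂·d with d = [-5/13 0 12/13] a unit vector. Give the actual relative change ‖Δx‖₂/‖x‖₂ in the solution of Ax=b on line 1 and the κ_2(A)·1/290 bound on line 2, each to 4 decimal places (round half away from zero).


largest singular value 15/4, smallest 3/280
κ = σ_max/σ_min = (15/4)/(3/280) = 350.0000
bound on ‖Δx‖/‖x‖: κ·ε = 350.0000·1/290 = 1.2069
solve Ax = b  →  x = [179.5656 -1.7474 51.0131]
‖b‖ = 3.4641, ‖x‖ = 186.6794
δb = ε·‖b‖·d = [-0.0046 0.0000 0.0110]; solving A·Δx = δb gives ‖Δx‖ = 1.1149
realised ‖Δx‖/‖x‖ = 0.0060
realised/bound (from unrounded values) ≈ 0.0049

0.0060
1.2069


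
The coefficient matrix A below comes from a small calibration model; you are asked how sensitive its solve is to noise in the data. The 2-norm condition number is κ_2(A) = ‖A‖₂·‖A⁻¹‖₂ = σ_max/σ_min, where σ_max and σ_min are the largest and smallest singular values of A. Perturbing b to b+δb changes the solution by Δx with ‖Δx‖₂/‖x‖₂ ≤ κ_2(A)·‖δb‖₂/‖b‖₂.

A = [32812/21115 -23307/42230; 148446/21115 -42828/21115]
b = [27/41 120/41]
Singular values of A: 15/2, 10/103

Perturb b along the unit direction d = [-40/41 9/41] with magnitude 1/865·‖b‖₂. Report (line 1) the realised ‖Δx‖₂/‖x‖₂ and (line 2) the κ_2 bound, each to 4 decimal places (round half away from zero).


0.0893
0.0893

largest singular value 15/2, smallest 10/103
condition number: (15/2) ÷ (10/103) = 77.2500
perturbation bound = 77.2500·1/865 = 0.0893
solve Ax = b  →  x = [0.3840 -0.1120]
2-norm of b is 3.0000; of x, 0.4000
with δb = [-0.0034 0.0008], A·Δx = δb → ‖Δx‖ = 0.0357
dividing the unrounded norms, ‖Δx‖/‖x‖ = 0.0893
tightness: 0.0893 against a bound of 0.0893; the bound is attained (ratio 1)


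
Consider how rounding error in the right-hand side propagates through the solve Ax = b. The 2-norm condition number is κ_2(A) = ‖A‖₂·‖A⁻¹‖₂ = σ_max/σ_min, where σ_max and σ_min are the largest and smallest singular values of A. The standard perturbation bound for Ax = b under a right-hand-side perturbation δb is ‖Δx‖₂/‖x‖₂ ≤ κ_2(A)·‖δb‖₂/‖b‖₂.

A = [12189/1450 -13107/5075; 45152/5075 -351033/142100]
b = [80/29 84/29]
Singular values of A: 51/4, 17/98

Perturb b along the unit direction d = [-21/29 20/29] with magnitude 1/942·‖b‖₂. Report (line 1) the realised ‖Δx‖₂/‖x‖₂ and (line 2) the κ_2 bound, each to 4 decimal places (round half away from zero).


largest singular value 51/4, smallest 17/98
κ_2(A) = (51/4) / (17/98) = 73.5000
κ_2(A)·‖δb‖/‖b‖ = 0.0780
solve Ax = b  →  x = [0.3012 -0.0878]
‖b‖₂ = 4.0000 and ‖x‖₂ = 0.3137
with δb = [-0.0031 0.0029], A·Δx = δb → ‖Δx‖ = 0.0245
relative error = 0.0780
tightness: 0.0780 against a bound of 0.0780; the bound is attained (ratio 1)

0.0780
0.0780


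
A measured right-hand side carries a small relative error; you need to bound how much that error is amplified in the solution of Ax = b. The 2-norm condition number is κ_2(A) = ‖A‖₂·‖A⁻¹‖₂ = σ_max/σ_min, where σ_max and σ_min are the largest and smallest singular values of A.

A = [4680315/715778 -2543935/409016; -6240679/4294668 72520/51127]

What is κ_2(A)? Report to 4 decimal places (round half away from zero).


AᵀA = [492289482661/10972143504 -22325727295/522483024; -22325727295/522483024 4050083825/99520576]; tr = 4465213909/52186176, det = 46854025/834978816
solving λ² − 4465213909/52186176·λ + 46854025/834978816 = 0 gives λ = 1369/16, 34225/52186176
κ = σ_max/σ_min = (37/4)/(185/7224) = 361.2000

361.2000


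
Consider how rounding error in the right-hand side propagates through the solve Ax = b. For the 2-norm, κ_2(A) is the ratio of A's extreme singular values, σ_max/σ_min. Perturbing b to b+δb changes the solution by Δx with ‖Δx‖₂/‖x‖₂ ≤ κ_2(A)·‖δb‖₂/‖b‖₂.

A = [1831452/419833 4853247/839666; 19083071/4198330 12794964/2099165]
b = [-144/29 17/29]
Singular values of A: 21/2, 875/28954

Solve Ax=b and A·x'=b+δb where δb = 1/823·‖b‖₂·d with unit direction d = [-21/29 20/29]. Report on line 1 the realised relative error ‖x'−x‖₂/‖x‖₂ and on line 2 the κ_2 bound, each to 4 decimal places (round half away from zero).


from the listed singular values, σ₁ = 21/2, σ_n = 875/28954
κ = σ_max/σ_min = (21/2)/(875/28954) = 347.4480
bound on ‖Δx‖/‖x‖: κ·ε = 347.4480·1/823 = 0.4222
solve Ax = b  →  x = [-106.0603 79.1881]
‖b‖₂ = 5.0000 and ‖x‖₂ = 132.3615
with δb = [-0.0044 0.0042], A·Δx = δb → ‖Δx‖ = 0.2010
relative error = 0.0015
so the bound overstates the realised error by a factor of ≈ 277.9590 (computed from the unrounded values)

0.0015
0.4222


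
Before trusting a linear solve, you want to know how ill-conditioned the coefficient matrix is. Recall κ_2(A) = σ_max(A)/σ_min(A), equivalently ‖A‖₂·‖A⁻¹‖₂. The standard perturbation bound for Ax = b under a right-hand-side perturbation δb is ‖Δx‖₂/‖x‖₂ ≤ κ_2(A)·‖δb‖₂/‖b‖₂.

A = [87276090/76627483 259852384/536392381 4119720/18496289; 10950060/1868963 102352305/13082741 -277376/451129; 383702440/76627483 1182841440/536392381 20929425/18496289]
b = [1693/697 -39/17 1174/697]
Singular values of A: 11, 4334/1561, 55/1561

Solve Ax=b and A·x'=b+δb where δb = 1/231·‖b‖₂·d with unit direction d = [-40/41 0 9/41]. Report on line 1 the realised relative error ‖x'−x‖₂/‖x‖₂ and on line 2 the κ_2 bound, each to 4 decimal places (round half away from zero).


largest singular value 11, smallest 55/1561
κ_2(A) = 11 / (55/1561) = 312.2000
worst-case relative error ≤ 312.2000 × 1/231 = 1.3515
solve Ax = b  →  x = [19.9711 -19.1456 -49.5771]
2-norm of b is 3.7417; of x, 56.7740
re-solving with b+δb shifts x by Δx of norm 0.4597
dividing the unrounded norms, ‖Δx‖/‖x‖ = 0.0081
so the bound overstates the realised error by a factor of ≈ 166.9084 (computed from the unrounded values)

0.0081
1.3515


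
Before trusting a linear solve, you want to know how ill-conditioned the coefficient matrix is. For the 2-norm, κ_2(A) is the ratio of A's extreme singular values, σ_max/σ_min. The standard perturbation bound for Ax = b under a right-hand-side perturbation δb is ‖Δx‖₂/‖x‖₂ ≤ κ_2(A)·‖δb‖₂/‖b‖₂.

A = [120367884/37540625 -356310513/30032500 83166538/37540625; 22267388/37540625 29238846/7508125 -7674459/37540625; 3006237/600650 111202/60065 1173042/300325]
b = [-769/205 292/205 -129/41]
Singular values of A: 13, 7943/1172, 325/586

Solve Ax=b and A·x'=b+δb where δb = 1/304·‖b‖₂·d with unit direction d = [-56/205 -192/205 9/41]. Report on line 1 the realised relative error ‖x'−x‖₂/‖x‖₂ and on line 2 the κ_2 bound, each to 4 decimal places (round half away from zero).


from the listed singular values, σ₁ = 13, σ_n = 325/586
κ_2(A) = 13 / (325/586) = 23.4400
bound on ‖Δx‖/‖x‖: κ·ε = 23.4400·1/304 = 0.0771
solve Ax = b  →  x = [0.6730 0.1714 -1.7491]
2-norm of b is 5.0990; of x, 1.8819
δb = ε·‖b‖·d = [-0.0046 -0.0157 0.0037]; solving A·Δx = δb gives ‖Δx‖ = 0.0302
realised ‖Δx‖/‖x‖ = 0.0161
tightness: 0.0161 against a bound of 0.0771 (unrounded ratio ≈ 0.2084)

0.0161
0.0771


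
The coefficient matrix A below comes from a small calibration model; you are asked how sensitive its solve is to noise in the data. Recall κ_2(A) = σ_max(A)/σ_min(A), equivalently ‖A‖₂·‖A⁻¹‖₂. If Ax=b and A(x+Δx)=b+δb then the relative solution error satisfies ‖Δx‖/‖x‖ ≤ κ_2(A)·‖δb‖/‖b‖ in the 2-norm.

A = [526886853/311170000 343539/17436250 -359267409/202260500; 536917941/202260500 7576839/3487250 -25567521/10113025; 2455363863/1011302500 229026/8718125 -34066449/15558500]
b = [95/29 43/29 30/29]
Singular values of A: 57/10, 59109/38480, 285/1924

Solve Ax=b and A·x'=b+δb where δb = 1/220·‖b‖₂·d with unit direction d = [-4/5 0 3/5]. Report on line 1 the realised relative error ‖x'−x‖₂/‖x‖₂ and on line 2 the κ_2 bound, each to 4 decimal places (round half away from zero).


σ_max = 57/10, σ_min = 285/1924
κ = σ_max/σ_min = (57/10)/(285/1924) = 38.4800
κ_2(A)·‖δb‖/‖b‖ = 0.1749
solve Ax = b  →  x = [-8.8137 -0.4776 -10.2513]
2-norm of b is 3.7417; of x, 13.5277
δb = ε·‖b‖·d = [-0.0136 0.0000 0.0102]; solving A·Δx = δb gives ‖Δx‖ = 0.1148
realised ‖Δx‖/‖x‖ = 0.0085
realised/bound (from unrounded values) ≈ 0.0485

0.0085
0.1749


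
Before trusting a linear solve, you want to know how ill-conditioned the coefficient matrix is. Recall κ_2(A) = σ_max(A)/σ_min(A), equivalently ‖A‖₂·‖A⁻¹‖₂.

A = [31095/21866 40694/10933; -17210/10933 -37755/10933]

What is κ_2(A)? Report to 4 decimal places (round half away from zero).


31.9000

AᵀA = [2558425/568516 1524915/142129; 1524915/142129 3664021/142129]; tr = 101861/3364, det = 3025/3364
eigenvalues of AᵀA: λ = (tr ± √(tr²−4·det))/2 = 121/4, 25/841
κ_2(A) = √(λ_max/λ_min) = √((121/4) / (25/841)) = 31.9000


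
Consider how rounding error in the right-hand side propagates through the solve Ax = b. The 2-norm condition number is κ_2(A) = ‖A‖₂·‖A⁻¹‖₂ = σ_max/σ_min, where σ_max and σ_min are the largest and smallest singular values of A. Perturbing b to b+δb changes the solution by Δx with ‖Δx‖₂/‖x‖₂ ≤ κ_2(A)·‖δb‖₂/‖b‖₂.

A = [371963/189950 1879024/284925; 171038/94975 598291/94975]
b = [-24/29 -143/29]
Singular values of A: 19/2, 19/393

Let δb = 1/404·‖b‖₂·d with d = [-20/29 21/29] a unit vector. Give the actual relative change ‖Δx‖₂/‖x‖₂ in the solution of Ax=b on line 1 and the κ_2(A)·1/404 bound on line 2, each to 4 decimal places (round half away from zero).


0.0041
0.4864

largest singular value 19/2, smallest 19/393
κ_2(A) = (19/2) / (19/393) = 196.5000
worst-case relative error ≤ 196.5000 × 1/404 = 0.4864
solve Ax = b  →  x = [59.4526 -17.7789]
2-norm of b is 5.0000; of x, 62.0541
re-solving with b+δb shifts x by Δx of norm 0.2560
relative error = 0.0041
tightness: 0.0041 against a bound of 0.4864 (unrounded ratio ≈ 0.0085)


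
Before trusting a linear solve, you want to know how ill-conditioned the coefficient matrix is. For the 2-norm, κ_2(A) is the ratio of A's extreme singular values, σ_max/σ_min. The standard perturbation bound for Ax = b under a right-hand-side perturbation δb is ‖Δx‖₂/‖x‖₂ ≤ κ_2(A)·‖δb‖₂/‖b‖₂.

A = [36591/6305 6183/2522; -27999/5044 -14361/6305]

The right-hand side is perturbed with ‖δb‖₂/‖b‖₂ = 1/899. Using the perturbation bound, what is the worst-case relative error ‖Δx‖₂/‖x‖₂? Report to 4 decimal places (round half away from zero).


0.2158

form AᵀA = [3155463117/48926800 13147353/489268; 13147353/489268 136976193/12231700] with trace 284874453/3763600 and determinant 57289761/376360000
char-poly roots: 7569/100 and 7569/3763600
κ_2(A) = √(λ_max/λ_min) = √((7569/100) / (7569/3763600)) = 194.0000
bound on ‖Δx‖/‖x‖: κ·ε = 194.0000·1/899 = 0.2158


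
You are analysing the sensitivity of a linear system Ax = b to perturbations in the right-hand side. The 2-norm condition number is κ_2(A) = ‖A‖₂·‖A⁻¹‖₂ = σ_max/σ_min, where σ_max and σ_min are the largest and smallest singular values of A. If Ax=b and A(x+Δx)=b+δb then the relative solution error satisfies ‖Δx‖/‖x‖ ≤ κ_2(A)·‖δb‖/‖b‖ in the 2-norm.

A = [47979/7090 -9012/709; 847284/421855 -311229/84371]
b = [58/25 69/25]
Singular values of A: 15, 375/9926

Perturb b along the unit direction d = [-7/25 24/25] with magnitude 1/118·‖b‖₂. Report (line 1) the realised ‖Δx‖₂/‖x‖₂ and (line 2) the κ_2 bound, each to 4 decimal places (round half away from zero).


0.0153
3.3647

largest singular value 15, smallest 375/9926
condition number: 15 ÷ (375/9926) = 397.0400
worst-case relative error ≤ 397.0400 × 1/118 = 3.3647
solve Ax = b  →  x = [46.8047 24.7358]
‖b‖₂ = 3.6056 and ‖x‖₂ = 52.9390
with δb = [-0.0086 0.0293], A·Δx = δb → ‖Δx‖ = 0.8088
relative error = 0.0153
so the bound overstates the realised error by a factor of ≈ 220.2397 (computed from the unrounded values)


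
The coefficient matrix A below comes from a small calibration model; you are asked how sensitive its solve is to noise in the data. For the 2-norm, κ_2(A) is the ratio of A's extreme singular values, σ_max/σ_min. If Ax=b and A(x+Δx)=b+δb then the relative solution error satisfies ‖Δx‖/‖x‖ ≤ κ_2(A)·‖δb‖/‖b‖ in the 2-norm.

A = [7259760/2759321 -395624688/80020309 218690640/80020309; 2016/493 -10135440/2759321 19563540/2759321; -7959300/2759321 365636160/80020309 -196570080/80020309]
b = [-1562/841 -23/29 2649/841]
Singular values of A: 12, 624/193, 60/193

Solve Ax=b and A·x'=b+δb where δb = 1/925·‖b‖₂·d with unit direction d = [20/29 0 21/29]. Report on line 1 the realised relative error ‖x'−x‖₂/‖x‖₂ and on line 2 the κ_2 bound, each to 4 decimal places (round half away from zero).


σ_max = 12, σ_min = 60/193
κ_2(A) = 12 / (60/193) = 38.6000
worst-case relative error ≤ 38.6000 × 1/925 = 0.0417
solve Ax = b  →  x = [-2.9559 -0.4439 1.3630]
‖b‖ = 3.7417, ‖x‖ = 3.2851
Δx = A⁻¹·δb where δb = 1/925·3.7417·d; ‖Δx‖ = 0.0130
realised ‖Δx‖/‖x‖ = 0.0040
tightness: 0.0040 against a bound of 0.0417 (unrounded ratio ≈ 0.0949)

0.0040
0.0417


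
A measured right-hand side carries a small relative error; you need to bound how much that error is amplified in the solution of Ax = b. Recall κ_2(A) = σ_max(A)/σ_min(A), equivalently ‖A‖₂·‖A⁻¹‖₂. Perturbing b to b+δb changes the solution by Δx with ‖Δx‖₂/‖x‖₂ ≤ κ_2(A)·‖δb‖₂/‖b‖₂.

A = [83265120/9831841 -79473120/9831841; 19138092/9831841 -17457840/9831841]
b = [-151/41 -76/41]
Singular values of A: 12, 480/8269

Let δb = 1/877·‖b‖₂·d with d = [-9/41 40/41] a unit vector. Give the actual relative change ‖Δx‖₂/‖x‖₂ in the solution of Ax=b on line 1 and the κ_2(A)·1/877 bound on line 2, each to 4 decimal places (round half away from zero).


0.0047
0.2357

from the listed singular values, σ₁ = 12, σ_n = 480/8269
condition number: 12 ÷ (480/8269) = 206.7250
κ_2(A)·‖δb‖/‖b‖ = 0.2357
solve Ax = b  →  x = [-12.1221 -12.2449]
2-norm of b is 4.1231; of x, 17.2303
δb = ε·‖b‖·d = [-0.0010 0.0046]; solving A·Δx = δb gives ‖Δx‖ = 0.0810
relative error = 0.0047
so the bound overstates the realised error by a factor of ≈ 50.1476 (computed from the unrounded values)


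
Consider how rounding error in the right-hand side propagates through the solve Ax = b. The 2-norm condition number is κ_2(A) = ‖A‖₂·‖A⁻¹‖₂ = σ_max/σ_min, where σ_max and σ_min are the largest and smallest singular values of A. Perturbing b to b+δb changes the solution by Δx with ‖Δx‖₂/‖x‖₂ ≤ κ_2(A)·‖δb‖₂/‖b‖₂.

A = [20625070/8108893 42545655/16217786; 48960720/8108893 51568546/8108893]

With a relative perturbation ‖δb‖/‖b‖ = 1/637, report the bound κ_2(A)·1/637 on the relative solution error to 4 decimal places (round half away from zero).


0.4221

AᵀA = [16701453345700/389077785121 17536015963305/389077785121; 17536015963305/389077785121 73653210092281/1556311140484]; tr = 167014296641/1850548324, det = 52128400/462637081
eigenvalues of AᵀA: λ = (tr ± √(tr²−4·det))/2 = 361/4, 577600/462637081
κ_2(A) = √(λ_max/λ_min) = √((361/4) / (577600/462637081)) = 268.8625
bound on ‖Δx‖/‖x‖: κ·ε = 268.8625·1/637 = 0.4221


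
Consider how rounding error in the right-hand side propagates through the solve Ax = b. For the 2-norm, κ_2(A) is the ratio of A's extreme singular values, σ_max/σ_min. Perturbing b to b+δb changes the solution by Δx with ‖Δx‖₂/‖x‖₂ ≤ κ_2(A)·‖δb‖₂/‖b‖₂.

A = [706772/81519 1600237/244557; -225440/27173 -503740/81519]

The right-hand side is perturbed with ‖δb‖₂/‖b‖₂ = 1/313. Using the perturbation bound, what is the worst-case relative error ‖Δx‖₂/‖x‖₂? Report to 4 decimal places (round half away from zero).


M = AᵀA = [1137854224/7901721 2560132004/23705163; 2560132004/23705163 5760457009/71115489]. tr(M)=16001145025/71115489, det(M)=4000000/7901721
λ_max, λ_min = (16001145025/71115489 ± √256026401480666250625/5057412775709121)/2 = 225, 160000/71115489
κ = σ_max/σ_min = 15/(400/8433) = 316.2375
bound on ‖Δx‖/‖x‖: κ·ε = 316.2375·1/313 = 1.0103

1.0103


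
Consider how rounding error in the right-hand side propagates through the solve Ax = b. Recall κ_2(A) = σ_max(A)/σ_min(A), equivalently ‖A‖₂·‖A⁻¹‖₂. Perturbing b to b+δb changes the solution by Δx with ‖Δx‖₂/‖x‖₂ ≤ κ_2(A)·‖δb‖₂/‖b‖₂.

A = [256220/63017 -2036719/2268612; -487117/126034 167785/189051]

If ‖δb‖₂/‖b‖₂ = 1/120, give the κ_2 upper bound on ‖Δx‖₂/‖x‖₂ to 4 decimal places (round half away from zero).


1.9875

M = AᵀA = [594384929/18887716 -601803625/84994722; -601803625/84994722 9752775721/6119619984]. tr(M)=120364957/3640464, det(M)=279841/14561856
eigenvalues of AᵀA: λ = (tr ± √(tr²−4·det))/2 = 529/16, 529/910116
σ_max=√(529/16)=(23/4), σ_min=√(529/910116)=(23/954) → κ = 238.5000
perturbation bound = 238.5000·1/120 = 1.9875
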